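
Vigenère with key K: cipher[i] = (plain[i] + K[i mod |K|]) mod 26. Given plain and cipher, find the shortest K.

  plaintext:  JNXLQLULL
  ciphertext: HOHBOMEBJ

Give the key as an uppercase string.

  i= 0: H-J = 24 → Y
  i= 1: O-N =  1 → B
  i= 2: H-X = 10 → K
  i= 3: B-L = 16 → Q
  i= 4: O-Q = 24 → Y
  i= 5: M-L =  1 → B
  i= 6: E-U = 10 → K
  i= 7: B-L = 16 → Q
  i= 8: J-L = 24 → Y
  shifts repeat with period 4: YBKQ

YBKQ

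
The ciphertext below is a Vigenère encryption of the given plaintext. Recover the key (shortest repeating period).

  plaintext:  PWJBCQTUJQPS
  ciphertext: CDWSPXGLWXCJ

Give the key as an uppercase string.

NHNR

  i= 0: C-P = 13 → N
  i= 1: D-W =  7 → H
  i= 2: W-J = 13 → N
  i= 3: S-B = 17 → R
  i= 4: P-C = 13 → N
  i= 5: X-Q =  7 → H
  i= 6: G-T = 13 → N
  i= 7: L-U = 17 → R
  i= 8: W-J = 13 → N
  i= 9: X-Q =  7 → H
  i=10: C-P = 13 → N
  i=11: J-S = 17 → R
  shifts repeat with period 4: NHNR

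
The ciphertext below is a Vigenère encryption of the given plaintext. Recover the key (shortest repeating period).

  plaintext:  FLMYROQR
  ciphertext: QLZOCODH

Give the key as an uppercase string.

LANQ

  i= 0: Q-F = 11 → L
  i= 1: L-L =  0 → A
  i= 2: Z-M = 13 → N
  i= 3: O-Y = 16 → Q
  i= 4: C-R = 11 → L
  i= 5: O-O =  0 → A
  i= 6: D-Q = 13 → N
  i= 7: H-R = 16 → Q
  shifts repeat with period 4: LANQ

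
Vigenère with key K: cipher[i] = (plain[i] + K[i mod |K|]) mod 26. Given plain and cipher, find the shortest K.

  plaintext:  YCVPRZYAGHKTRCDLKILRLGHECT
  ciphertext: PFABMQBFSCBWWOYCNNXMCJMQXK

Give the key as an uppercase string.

  i= 0: P-Y = 17 → R
  i= 1: F-C =  3 → D
  i= 2: A-V =  5 → F
  i= 3: B-P = 12 → M
  i= 4: M-R = 21 → V
  i= 5: Q-Z = 17 → R
  i= 6: B-Y =  3 → D
  i= 7: F-A =  5 → F
  i= 8: S-G = 12 → M
  i= 9: C-H = 21 → V
  i=10: B-K = 17 → R
  i=11: W-T =  3 → D
  i=12: W-R =  5 → F
  i=13: O-C = 12 → M
  i=14: Y-D = 21 → V
  i=15: C-L = 17 → R
  i=16: N-K =  3 → D
  i=17: N-I =  5 → F
  i=18: X-L = 12 → M
  i=19: M-R = 21 → V
  i=20: C-L = 17 → R
  i=21: J-G =  3 → D
  i=22: M-H =  5 → F
  i=23: Q-E = 12 → M
  i=24: X-C = 21 → V
  i=25: K-T = 17 → R
  shifts repeat with period 5: RDFMV

RDFMV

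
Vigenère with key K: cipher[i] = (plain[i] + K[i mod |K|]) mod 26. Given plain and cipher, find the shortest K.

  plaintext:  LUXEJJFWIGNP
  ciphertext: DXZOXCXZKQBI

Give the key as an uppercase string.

  i= 0: D-L = 18 → S
  i= 1: X-U =  3 → D
  i= 2: Z-X =  2 → C
  i= 3: O-E = 10 → K
  i= 4: X-J = 14 → O
  i= 5: C-J = 19 → T
  i= 6: X-F = 18 → S
  i= 7: Z-W =  3 → D
  i= 8: K-I =  2 → C
  i= 9: Q-G = 10 → K
  i=10: B-N = 14 → O
  i=11: I-P = 19 → T
  shifts repeat with period 6: SDCKOT

SDCKOT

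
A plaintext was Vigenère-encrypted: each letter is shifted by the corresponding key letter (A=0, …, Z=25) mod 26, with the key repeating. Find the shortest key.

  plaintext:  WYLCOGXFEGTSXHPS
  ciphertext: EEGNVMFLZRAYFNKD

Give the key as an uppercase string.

  i= 0: E-W =  8 → I
  i= 1: E-Y =  6 → G
  i= 2: G-L = 21 → V
  i= 3: N-C = 11 → L
  i= 4: V-O =  7 → H
  i= 5: M-G =  6 → G
  i= 6: F-X =  8 → I
  i= 7: L-F =  6 → G
  i= 8: Z-E = 21 → V
  i= 9: R-G = 11 → L
  i=10: A-T =  7 → H
  i=11: Y-S =  6 → G
  i=12: F-X =  8 → I
  i=13: N-H =  6 → G
  i=14: K-P = 21 → V
  i=15: D-S = 11 → L
  shifts repeat with period 6: IGVLHG

IGVLHG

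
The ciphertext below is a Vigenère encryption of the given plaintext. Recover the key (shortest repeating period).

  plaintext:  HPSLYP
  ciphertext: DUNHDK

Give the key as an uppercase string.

  i= 0: D-H = 22 → W
  i= 1: U-P =  5 → F
  i= 2: N-S = 21 → V
  i= 3: H-L = 22 → W
  i= 4: D-Y =  5 → F
  i= 5: K-P = 21 → V
  shifts repeat with period 3: WFV

WFV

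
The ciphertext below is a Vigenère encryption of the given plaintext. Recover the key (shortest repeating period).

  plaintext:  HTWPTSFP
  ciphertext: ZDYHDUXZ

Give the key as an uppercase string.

  i= 0: Z-H = 18 → S
  i= 1: D-T = 10 → K
  i= 2: Y-W =  2 → C
  i= 3: H-P = 18 → S
  i= 4: D-T = 10 → K
  i= 5: U-S =  2 → C
  i= 6: X-F = 18 → S
  i= 7: Z-P = 10 → K
  shifts repeat with period 3: SKC

SKC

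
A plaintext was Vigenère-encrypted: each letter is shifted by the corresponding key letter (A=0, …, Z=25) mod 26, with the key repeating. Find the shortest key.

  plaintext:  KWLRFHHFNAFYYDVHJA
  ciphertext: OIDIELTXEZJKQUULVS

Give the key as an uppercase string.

EMSRZ

  i= 0: O-K =  4 → E
  i= 1: I-W = 12 → M
  i= 2: D-L = 18 → S
  i= 3: I-R = 17 → R
  i= 4: E-F = 25 → Z
  i= 5: L-H =  4 → E
  i= 6: T-H = 12 → M
  i= 7: X-F = 18 → S
  i= 8: E-N = 17 → R
  i= 9: Z-A = 25 → Z
  i=10: J-F =  4 → E
  i=11: K-Y = 12 → M
  i=12: Q-Y = 18 → S
  i=13: U-D = 17 → R
  i=14: U-V = 25 → Z
  i=15: L-H =  4 → E
  i=16: V-J = 12 → M
  i=17: S-A = 18 → S
  shifts repeat with period 5: EMSRZ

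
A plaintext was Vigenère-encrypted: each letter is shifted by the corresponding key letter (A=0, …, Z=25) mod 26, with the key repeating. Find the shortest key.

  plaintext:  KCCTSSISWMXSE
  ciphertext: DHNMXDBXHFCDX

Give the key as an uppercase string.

TFL

  i= 0: D-K = 19 → T
  i= 1: H-C =  5 → F
  i= 2: N-C = 11 → L
  i= 3: M-T = 19 → T
  i= 4: X-S =  5 → F
  i= 5: D-S = 11 → L
  i= 6: B-I = 19 → T
  i= 7: X-S =  5 → F
  i= 8: H-W = 11 → L
  i= 9: F-M = 19 → T
  i=10: C-X =  5 → F
  i=11: D-S = 11 → L
  i=12: X-E = 19 → T
  shifts repeat with period 3: TFL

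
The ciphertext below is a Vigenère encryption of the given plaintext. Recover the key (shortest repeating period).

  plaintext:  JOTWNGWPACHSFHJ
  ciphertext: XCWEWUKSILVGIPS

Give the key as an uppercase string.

OODIJ

  i= 0: X-J = 14 → O
  i= 1: C-O = 14 → O
  i= 2: W-T =  3 → D
  i= 3: E-W =  8 → I
  i= 4: W-N =  9 → J
  i= 5: U-G = 14 → O
  i= 6: K-W = 14 → O
  i= 7: S-P =  3 → D
  i= 8: I-A =  8 → I
  i= 9: L-C =  9 → J
  i=10: V-H = 14 → O
  i=11: G-S = 14 → O
  i=12: I-F =  3 → D
  i=13: P-H =  8 → I
  i=14: S-J =  9 → J
  shifts repeat with period 5: OODIJ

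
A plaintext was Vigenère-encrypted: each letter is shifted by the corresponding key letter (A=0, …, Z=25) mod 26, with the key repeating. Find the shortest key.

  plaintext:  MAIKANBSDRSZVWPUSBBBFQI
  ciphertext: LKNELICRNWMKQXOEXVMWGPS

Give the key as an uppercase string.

  i= 0: L-M = 25 → Z
  i= 1: K-A = 10 → K
  i= 2: N-I =  5 → F
  i= 3: E-K = 20 → U
  i= 4: L-A = 11 → L
  i= 5: I-N = 21 → V
  i= 6: C-B =  1 → B
  i= 7: R-S = 25 → Z
  i= 8: N-D = 10 → K
  i= 9: W-R =  5 → F
  i=10: M-S = 20 → U
  i=11: K-Z = 11 → L
  i=12: Q-V = 21 → V
  i=13: X-W =  1 → B
  i=14: O-P = 25 → Z
  i=15: E-U = 10 → K
  i=16: X-S =  5 → F
  i=17: V-B = 20 → U
  i=18: M-B = 11 → L
  i=19: W-B = 21 → V
  i=20: G-F =  1 → B
  i=21: P-Q = 25 → Z
  i=22: S-I = 10 → K
  shifts repeat with period 7: ZKFULVB

ZKFULVB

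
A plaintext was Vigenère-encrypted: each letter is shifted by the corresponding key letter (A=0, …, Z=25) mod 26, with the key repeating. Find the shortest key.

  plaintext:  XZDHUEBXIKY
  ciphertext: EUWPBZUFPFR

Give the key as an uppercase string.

HVTI

  i= 0: E-X =  7 → H
  i= 1: U-Z = 21 → V
  i= 2: W-D = 19 → T
  i= 3: P-H =  8 → I
  i= 4: B-U =  7 → H
  i= 5: Z-E = 21 → V
  i= 6: U-B = 19 → T
  i= 7: F-X =  8 → I
  i= 8: P-I =  7 → H
  i= 9: F-K = 21 → V
  i=10: R-Y = 19 → T
  shifts repeat with period 4: HVTI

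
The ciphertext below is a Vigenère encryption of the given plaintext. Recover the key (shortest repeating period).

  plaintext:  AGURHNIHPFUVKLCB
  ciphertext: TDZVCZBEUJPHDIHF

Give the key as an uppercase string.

  i= 0: T-A = 19 → T
  i= 1: D-G = 23 → X
  i= 2: Z-U =  5 → F
  i= 3: V-R =  4 → E
  i= 4: C-H = 21 → V
  i= 5: Z-N = 12 → M
  i= 6: B-I = 19 → T
  i= 7: E-H = 23 → X
  i= 8: U-P =  5 → F
  i= 9: J-F =  4 → E
  i=10: P-U = 21 → V
  i=11: H-V = 12 → M
  i=12: D-K = 19 → T
  i=13: I-L = 23 → X
  i=14: H-C =  5 → F
  i=15: F-B =  4 → E
  shifts repeat with period 6: TXFEVM

TXFEVM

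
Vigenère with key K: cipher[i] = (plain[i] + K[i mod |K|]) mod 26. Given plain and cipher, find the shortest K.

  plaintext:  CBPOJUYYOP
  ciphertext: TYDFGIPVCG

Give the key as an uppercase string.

  i= 0: T-C = 17 → R
  i= 1: Y-B = 23 → X
  i= 2: D-P = 14 → O
  i= 3: F-O = 17 → R
  i= 4: G-J = 23 → X
  i= 5: I-U = 14 → O
  i= 6: P-Y = 17 → R
  i= 7: V-Y = 23 → X
  i= 8: C-O = 14 → O
  i= 9: G-P = 17 → R
  shifts repeat with period 3: RXO

RXO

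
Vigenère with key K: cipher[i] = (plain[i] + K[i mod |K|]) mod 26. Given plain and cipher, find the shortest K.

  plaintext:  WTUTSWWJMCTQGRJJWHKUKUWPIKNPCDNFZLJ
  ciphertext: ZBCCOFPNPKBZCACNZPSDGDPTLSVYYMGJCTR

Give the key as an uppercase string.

DIIJWJTE

  i= 0: Z-W =  3 → D
  i= 1: B-T =  8 → I
  i= 2: C-U =  8 → I
  i= 3: C-T =  9 → J
  i= 4: O-S = 22 → W
  i= 5: F-W =  9 → J
  i= 6: P-W = 19 → T
  i= 7: N-J =  4 → E
  i= 8: P-M =  3 → D
  i= 9: K-C =  8 → I
  i=10: B-T =  8 → I
  i=11: Z-Q =  9 → J
  i=12: C-G = 22 → W
  i=13: A-R =  9 → J
  i=14: C-J = 19 → T
  i=15: N-J =  4 → E
  i=16: Z-W =  3 → D
  i=17: P-H =  8 → I
  i=18: S-K =  8 → I
  i=19: D-U =  9 → J
  i=20: G-K = 22 → W
  i=21: D-U =  9 → J
  i=22: P-W = 19 → T
  i=23: T-P =  4 → E
  i=24: L-I =  3 → D
  i=25: S-K =  8 → I
  i=26: V-N =  8 → I
  i=27: Y-P =  9 → J
  i=28: Y-C = 22 → W
  i=29: M-D =  9 → J
  i=30: G-N = 19 → T
  i=31: J-F =  4 → E
  i=32: C-Z =  3 → D
  i=33: T-L =  8 → I
  i=34: R-J =  8 → I
  shifts repeat with period 8: DIIJWJTE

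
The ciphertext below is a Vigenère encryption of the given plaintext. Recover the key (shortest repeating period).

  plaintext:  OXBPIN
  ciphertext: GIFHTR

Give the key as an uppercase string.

  i= 0: G-O = 18 → S
  i= 1: I-X = 11 → L
  i= 2: F-B =  4 → E
  i= 3: H-P = 18 → S
  i= 4: T-I = 11 → L
  i= 5: R-N =  4 → E
  shifts repeat with period 3: SLE

SLE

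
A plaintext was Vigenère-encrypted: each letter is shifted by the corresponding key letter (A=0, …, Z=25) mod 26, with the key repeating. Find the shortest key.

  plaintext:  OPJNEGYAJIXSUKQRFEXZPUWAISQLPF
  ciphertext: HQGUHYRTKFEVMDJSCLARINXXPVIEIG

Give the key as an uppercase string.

  i= 0: H-O = 19 → T
  i= 1: Q-P =  1 → B
  i= 2: G-J = 23 → X
  i= 3: U-N =  7 → H
  i= 4: H-E =  3 → D
  i= 5: Y-G = 18 → S
  i= 6: R-Y = 19 → T
  i= 7: T-A = 19 → T
  i= 8: K-J =  1 → B
  i= 9: F-I = 23 → X
  i=10: E-X =  7 → H
  i=11: V-S =  3 → D
  i=12: M-U = 18 → S
  i=13: D-K = 19 → T
  i=14: J-Q = 19 → T
  i=15: S-R =  1 → B
  i=16: C-F = 23 → X
  i=17: L-E =  7 → H
  i=18: A-X =  3 → D
  i=19: R-Z = 18 → S
  i=20: I-P = 19 → T
  i=21: N-U = 19 → T
  i=22: X-W =  1 → B
  i=23: X-A = 23 → X
  i=24: P-I =  7 → H
  i=25: V-S =  3 → D
  i=26: I-Q = 18 → S
  i=27: E-L = 19 → T
  i=28: I-P = 19 → T
  i=29: G-F =  1 → B
  shifts repeat with period 7: TBXHDST

TBXHDST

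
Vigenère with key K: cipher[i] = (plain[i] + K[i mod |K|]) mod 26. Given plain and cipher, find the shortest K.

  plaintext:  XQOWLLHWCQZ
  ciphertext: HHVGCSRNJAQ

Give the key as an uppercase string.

  i= 0: H-X = 10 → K
  i= 1: H-Q = 17 → R
  i= 2: V-O =  7 → H
  i= 3: G-W = 10 → K
  i= 4: C-L = 17 → R
  i= 5: S-L =  7 → H
  i= 6: R-H = 10 → K
  i= 7: N-W = 17 → R
  i= 8: J-C =  7 → H
  i= 9: A-Q = 10 → K
  i=10: Q-Z = 17 → R
  shifts repeat with period 3: KRH

KRH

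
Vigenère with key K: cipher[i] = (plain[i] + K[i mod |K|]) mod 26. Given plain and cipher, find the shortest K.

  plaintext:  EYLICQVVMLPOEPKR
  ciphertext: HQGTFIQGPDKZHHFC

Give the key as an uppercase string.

DSVL

  i= 0: H-E =  3 → D
  i= 1: Q-Y = 18 → S
  i= 2: G-L = 21 → V
  i= 3: T-I = 11 → L
  i= 4: F-C =  3 → D
  i= 5: I-Q = 18 → S
  i= 6: Q-V = 21 → V
  i= 7: G-V = 11 → L
  i= 8: P-M =  3 → D
  i= 9: D-L = 18 → S
  i=10: K-P = 21 → V
  i=11: Z-O = 11 → L
  i=12: H-E =  3 → D
  i=13: H-P = 18 → S
  i=14: F-K = 21 → V
  i=15: C-R = 11 → L
  shifts repeat with period 4: DSVL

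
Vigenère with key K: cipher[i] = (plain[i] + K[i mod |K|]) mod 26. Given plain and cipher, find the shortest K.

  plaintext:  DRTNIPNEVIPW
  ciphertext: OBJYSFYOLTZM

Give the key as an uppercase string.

  i= 0: O-D = 11 → L
  i= 1: B-R = 10 → K
  i= 2: J-T = 16 → Q
  i= 3: Y-N = 11 → L
  i= 4: S-I = 10 → K
  i= 5: F-P = 16 → Q
  i= 6: Y-N = 11 → L
  i= 7: O-E = 10 → K
  i= 8: L-V = 16 → Q
  i= 9: T-I = 11 → L
  i=10: Z-P = 10 → K
  i=11: M-W = 16 → Q
  shifts repeat with period 3: LKQ

LKQ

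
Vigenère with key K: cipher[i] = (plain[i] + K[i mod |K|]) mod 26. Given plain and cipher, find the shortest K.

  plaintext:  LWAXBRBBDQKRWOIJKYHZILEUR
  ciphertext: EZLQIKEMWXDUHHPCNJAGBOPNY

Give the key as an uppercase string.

TDLTH

  i= 0: E-L = 19 → T
  i= 1: Z-W =  3 → D
  i= 2: L-A = 11 → L
  i= 3: Q-X = 19 → T
  i= 4: I-B =  7 → H
  i= 5: K-R = 19 → T
  i= 6: E-B =  3 → D
  i= 7: M-B = 11 → L
  i= 8: W-D = 19 → T
  i= 9: X-Q =  7 → H
  i=10: D-K = 19 → T
  i=11: U-R =  3 → D
  i=12: H-W = 11 → L
  i=13: H-O = 19 → T
  i=14: P-I =  7 → H
  i=15: C-J = 19 → T
  i=16: N-K =  3 → D
  i=17: J-Y = 11 → L
  i=18: A-H = 19 → T
  i=19: G-Z =  7 → H
  i=20: B-I = 19 → T
  i=21: O-L =  3 → D
  i=22: P-E = 11 → L
  i=23: N-U = 19 → T
  i=24: Y-R =  7 → H
  shifts repeat with period 5: TDLTH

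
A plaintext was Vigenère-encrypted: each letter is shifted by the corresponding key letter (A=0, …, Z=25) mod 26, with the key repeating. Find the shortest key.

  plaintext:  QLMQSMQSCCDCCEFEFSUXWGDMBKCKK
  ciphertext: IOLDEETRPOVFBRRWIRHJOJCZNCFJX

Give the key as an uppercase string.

  i= 0: I-Q = 18 → S
  i= 1: O-L =  3 → D
  i= 2: L-M = 25 → Z
  i= 3: D-Q = 13 → N
  i= 4: E-S = 12 → M
  i= 5: E-M = 18 → S
  i= 6: T-Q =  3 → D
  i= 7: R-S = 25 → Z
  i= 8: P-C = 13 → N
  i= 9: O-C = 12 → M
  i=10: V-D = 18 → S
  i=11: F-C =  3 → D
  i=12: B-C = 25 → Z
  i=13: R-E = 13 → N
  i=14: R-F = 12 → M
  i=15: W-E = 18 → S
  i=16: I-F =  3 → D
  i=17: R-S = 25 → Z
  i=18: H-U = 13 → N
  i=19: J-X = 12 → M
  i=20: O-W = 18 → S
  i=21: J-G =  3 → D
  i=22: C-D = 25 → Z
  i=23: Z-M = 13 → N
  i=24: N-B = 12 → M
  i=25: C-K = 18 → S
  i=26: F-C =  3 → D
  i=27: J-K = 25 → Z
  i=28: X-K = 13 → N
  shifts repeat with period 5: SDZNM

SDZNM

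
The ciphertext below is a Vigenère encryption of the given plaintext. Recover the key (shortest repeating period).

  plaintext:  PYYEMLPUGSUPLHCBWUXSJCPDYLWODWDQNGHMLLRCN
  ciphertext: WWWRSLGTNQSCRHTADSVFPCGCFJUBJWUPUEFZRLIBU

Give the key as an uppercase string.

  i= 0: W-P =  7 → H
  i= 1: W-Y = 24 → Y
  i= 2: W-Y = 24 → Y
  i= 3: R-E = 13 → N
  i= 4: S-M =  6 → G
  i= 5: L-L =  0 → A
  i= 6: G-P = 17 → R
  i= 7: T-U = 25 → Z
  i= 8: N-G =  7 → H
  i= 9: Q-S = 24 → Y
  i=10: S-U = 24 → Y
  i=11: C-P = 13 → N
  i=12: R-L =  6 → G
  i=13: H-H =  0 → A
  i=14: T-C = 17 → R
  i=15: A-B = 25 → Z
  i=16: D-W =  7 → H
  i=17: S-U = 24 → Y
  i=18: V-X = 24 → Y
  i=19: F-S = 13 → N
  i=20: P-J =  6 → G
  i=21: C-C =  0 → A
  i=22: G-P = 17 → R
  i=23: C-D = 25 → Z
  i=24: F-Y =  7 → H
  i=25: J-L = 24 → Y
  i=26: U-W = 24 → Y
  i=27: B-O = 13 → N
  i=28: J-D =  6 → G
  i=29: W-W =  0 → A
  i=30: U-D = 17 → R
  i=31: P-Q = 25 → Z
  i=32: U-N =  7 → H
  i=33: E-G = 24 → Y
  i=34: F-H = 24 → Y
  i=35: Z-M = 13 → N
  i=36: R-L =  6 → G
  i=37: L-L =  0 → A
  i=38: I-R = 17 → R
  i=39: B-C = 25 → Z
  i=40: U-N =  7 → H
  shifts repeat with period 8: HYYNGARZ

HYYNGARZ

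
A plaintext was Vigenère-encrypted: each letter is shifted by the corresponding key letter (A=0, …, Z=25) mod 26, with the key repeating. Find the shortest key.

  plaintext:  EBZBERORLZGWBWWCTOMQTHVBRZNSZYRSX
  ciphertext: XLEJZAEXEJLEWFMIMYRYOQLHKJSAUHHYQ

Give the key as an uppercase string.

  i= 0: X-E = 19 → T
  i= 1: L-B = 10 → K
  i= 2: E-Z =  5 → F
  i= 3: J-B =  8 → I
  i= 4: Z-E = 21 → V
  i= 5: A-R =  9 → J
  i= 6: E-O = 16 → Q
  i= 7: X-R =  6 → G
  i= 8: E-L = 19 → T
  i= 9: J-Z = 10 → K
  i=10: L-G =  5 → F
  i=11: E-W =  8 → I
  i=12: W-B = 21 → V
  i=13: F-W =  9 → J
  i=14: M-W = 16 → Q
  i=15: I-C =  6 → G
  i=16: M-T = 19 → T
  i=17: Y-O = 10 → K
  i=18: R-M =  5 → F
  i=19: Y-Q =  8 → I
  i=20: O-T = 21 → V
  i=21: Q-H =  9 → J
  i=22: L-V = 16 → Q
  i=23: H-B =  6 → G
  i=24: K-R = 19 → T
  i=25: J-Z = 10 → K
  i=26: S-N =  5 → F
  i=27: A-S =  8 → I
  i=28: U-Z = 21 → V
  i=29: H-Y =  9 → J
  i=30: H-R = 16 → Q
  i=31: Y-S =  6 → G
  i=32: Q-X = 19 → T
  shifts repeat with period 8: TKFIVJQG

TKFIVJQG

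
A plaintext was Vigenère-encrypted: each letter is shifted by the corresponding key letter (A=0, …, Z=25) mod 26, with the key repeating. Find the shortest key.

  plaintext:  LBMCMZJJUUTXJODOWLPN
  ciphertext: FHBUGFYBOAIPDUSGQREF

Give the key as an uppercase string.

  i= 0: F-L = 20 → U
  i= 1: H-B =  6 → G
  i= 2: B-M = 15 → P
  i= 3: U-C = 18 → S
  i= 4: G-M = 20 → U
  i= 5: F-Z =  6 → G
  i= 6: Y-J = 15 → P
  i= 7: B-J = 18 → S
  i= 8: O-U = 20 → U
  i= 9: A-U =  6 → G
  i=10: I-T = 15 → P
  i=11: P-X = 18 → S
  i=12: D-J = 20 → U
  i=13: U-O =  6 → G
  i=14: S-D = 15 → P
  i=15: G-O = 18 → S
  i=16: Q-W = 20 → U
  i=17: R-L =  6 → G
  i=18: E-P = 15 → P
  i=19: F-N = 18 → S
  shifts repeat with period 4: UGPS

UGPS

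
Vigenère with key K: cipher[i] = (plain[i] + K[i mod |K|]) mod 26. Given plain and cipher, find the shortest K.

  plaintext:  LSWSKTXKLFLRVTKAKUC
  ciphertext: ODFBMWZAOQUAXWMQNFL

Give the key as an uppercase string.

  i= 0: O-L =  3 → D
  i= 1: D-S = 11 → L
  i= 2: F-W =  9 → J
  i= 3: B-S =  9 → J
  i= 4: M-K =  2 → C
  i= 5: W-T =  3 → D
  i= 6: Z-X =  2 → C
  i= 7: A-K = 16 → Q
  i= 8: O-L =  3 → D
  i= 9: Q-F = 11 → L
  i=10: U-L =  9 → J
  i=11: A-R =  9 → J
  i=12: X-V =  2 → C
  i=13: W-T =  3 → D
  i=14: M-K =  2 → C
  i=15: Q-A = 16 → Q
  i=16: N-K =  3 → D
  i=17: F-U = 11 → L
  i=18: L-C =  9 → J
  shifts repeat with period 8: DLJJCDCQ

DLJJCDCQ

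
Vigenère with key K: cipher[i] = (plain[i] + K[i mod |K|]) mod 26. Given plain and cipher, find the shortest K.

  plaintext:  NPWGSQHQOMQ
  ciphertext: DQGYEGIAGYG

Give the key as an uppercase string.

  i= 0: D-N = 16 → Q
  i= 1: Q-P =  1 → B
  i= 2: G-W = 10 → K
  i= 3: Y-G = 18 → S
  i= 4: E-S = 12 → M
  i= 5: G-Q = 16 → Q
  i= 6: I-H =  1 → B
  i= 7: A-Q = 10 → K
  i= 8: G-O = 18 → S
  i= 9: Y-M = 12 → M
  i=10: G-Q = 16 → Q
  shifts repeat with period 5: QBKSM

QBKSM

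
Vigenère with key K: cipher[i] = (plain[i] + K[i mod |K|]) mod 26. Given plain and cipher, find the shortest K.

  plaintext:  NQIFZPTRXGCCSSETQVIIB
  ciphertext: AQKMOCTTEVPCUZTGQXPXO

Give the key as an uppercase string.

NACHP

  i= 0: A-N = 13 → N
  i= 1: Q-Q =  0 → A
  i= 2: K-I =  2 → C
  i= 3: M-F =  7 → H
  i= 4: O-Z = 15 → P
  i= 5: C-P = 13 → N
  i= 6: T-T =  0 → A
  i= 7: T-R =  2 → C
  i= 8: E-X =  7 → H
  i= 9: V-G = 15 → P
  i=10: P-C = 13 → N
  i=11: C-C =  0 → A
  i=12: U-S =  2 → C
  i=13: Z-S =  7 → H
  i=14: T-E = 15 → P
  i=15: G-T = 13 → N
  i=16: Q-Q =  0 → A
  i=17: X-V =  2 → C
  i=18: P-I =  7 → H
  i=19: X-I = 15 → P
  i=20: O-B = 13 → N
  shifts repeat with period 5: NACHP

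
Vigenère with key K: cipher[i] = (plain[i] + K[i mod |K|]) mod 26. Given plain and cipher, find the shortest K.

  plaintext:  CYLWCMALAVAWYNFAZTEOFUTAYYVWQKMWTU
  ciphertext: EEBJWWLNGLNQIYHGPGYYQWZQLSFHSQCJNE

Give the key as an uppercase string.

  i= 0: E-C =  2 → C
  i= 1: E-Y =  6 → G
  i= 2: B-L = 16 → Q
  i= 3: J-W = 13 → N
  i= 4: W-C = 20 → U
  i= 5: W-M = 10 → K
  i= 6: L-A = 11 → L
  i= 7: N-L =  2 → C
  i= 8: G-A =  6 → G
  i= 9: L-V = 16 → Q
  i=10: N-A = 13 → N
  i=11: Q-W = 20 → U
  i=12: I-Y = 10 → K
  i=13: Y-N = 11 → L
  i=14: H-F =  2 → C
  i=15: G-A =  6 → G
  i=16: P-Z = 16 → Q
  i=17: G-T = 13 → N
  i=18: Y-E = 20 → U
  i=19: Y-O = 10 → K
  i=20: Q-F = 11 → L
  i=21: W-U =  2 → C
  i=22: Z-T =  6 → G
  i=23: Q-A = 16 → Q
  i=24: L-Y = 13 → N
  i=25: S-Y = 20 → U
  i=26: F-V = 10 → K
  i=27: H-W = 11 → L
  i=28: S-Q =  2 → C
  i=29: Q-K =  6 → G
  i=30: C-M = 16 → Q
  i=31: J-W = 13 → N
  i=32: N-T = 20 → U
  i=33: E-U = 10 → K
  shifts repeat with period 7: CGQNUKL

CGQNUKL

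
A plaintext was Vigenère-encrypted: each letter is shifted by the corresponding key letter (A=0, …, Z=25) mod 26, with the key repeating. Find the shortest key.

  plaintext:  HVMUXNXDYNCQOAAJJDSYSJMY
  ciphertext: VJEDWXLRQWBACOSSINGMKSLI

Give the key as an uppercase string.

  i= 0: V-H = 14 → O
  i= 1: J-V = 14 → O
  i= 2: E-M = 18 → S
  i= 3: D-U =  9 → J
  i= 4: W-X = 25 → Z
  i= 5: X-N = 10 → K
  i= 6: L-X = 14 → O
  i= 7: R-D = 14 → O
  i= 8: Q-Y = 18 → S
  i= 9: W-N =  9 → J
  i=10: B-C = 25 → Z
  i=11: A-Q = 10 → K
  i=12: C-O = 14 → O
  i=13: O-A = 14 → O
  i=14: S-A = 18 → S
  i=15: S-J =  9 → J
  i=16: I-J = 25 → Z
  i=17: N-D = 10 → K
  i=18: G-S = 14 → O
  i=19: M-Y = 14 → O
  i=20: K-S = 18 → S
  i=21: S-J =  9 → J
  i=22: L-M = 25 → Z
  i=23: I-Y = 10 → K
  shifts repeat with period 6: OOSJZK

OOSJZK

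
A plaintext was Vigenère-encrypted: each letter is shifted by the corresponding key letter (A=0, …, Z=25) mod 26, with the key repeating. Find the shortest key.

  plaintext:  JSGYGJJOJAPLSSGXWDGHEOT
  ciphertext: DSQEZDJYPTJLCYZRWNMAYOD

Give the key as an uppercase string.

  i= 0: D-J = 20 → U
  i= 1: S-S =  0 → A
  i= 2: Q-G = 10 → K
  i= 3: E-Y =  6 → G
  i= 4: Z-G = 19 → T
  i= 5: D-J = 20 → U
  i= 6: J-J =  0 → A
  i= 7: Y-O = 10 → K
  i= 8: P-J =  6 → G
  i= 9: T-A = 19 → T
  i=10: J-P = 20 → U
  i=11: L-L =  0 → A
  i=12: C-S = 10 → K
  i=13: Y-S =  6 → G
  i=14: Z-G = 19 → T
  i=15: R-X = 20 → U
  i=16: W-W =  0 → A
  i=17: N-D = 10 → K
  i=18: M-G =  6 → G
  i=19: A-H = 19 → T
  i=20: Y-E = 20 → U
  i=21: O-O =  0 → A
  i=22: D-T = 10 → K
  shifts repeat with period 5: UAKGT

UAKGT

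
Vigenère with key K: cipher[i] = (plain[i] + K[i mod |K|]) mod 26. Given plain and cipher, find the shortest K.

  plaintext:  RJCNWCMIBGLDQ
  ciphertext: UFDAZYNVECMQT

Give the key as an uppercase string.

  i= 0: U-R =  3 → D
  i= 1: F-J = 22 → W
  i= 2: D-C =  1 → B
  i= 3: A-N = 13 → N
  i= 4: Z-W =  3 → D
  i= 5: Y-C = 22 → W
  i= 6: N-M =  1 → B
  i= 7: V-I = 13 → N
  i= 8: E-B =  3 → D
  i= 9: C-G = 22 → W
  i=10: M-L =  1 → B
  i=11: Q-D = 13 → N
  i=12: T-Q =  3 → D
  shifts repeat with period 4: DWBN

DWBN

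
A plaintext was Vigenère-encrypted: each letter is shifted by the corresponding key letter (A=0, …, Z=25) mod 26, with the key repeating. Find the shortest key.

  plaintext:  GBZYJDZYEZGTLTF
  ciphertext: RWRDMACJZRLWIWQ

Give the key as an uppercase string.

  i= 0: R-G = 11 → L
  i= 1: W-B = 21 → V
  i= 2: R-Z = 18 → S
  i= 3: D-Y =  5 → F
  i= 4: M-J =  3 → D
  i= 5: A-D = 23 → X
  i= 6: C-Z =  3 → D
  i= 7: J-Y = 11 → L
  i= 8: Z-E = 21 → V
  i= 9: R-Z = 18 → S
  i=10: L-G =  5 → F
  i=11: W-T =  3 → D
  i=12: I-L = 23 → X
  i=13: W-T =  3 → D
  i=14: Q-F = 11 → L
  shifts repeat with period 7: LVSFDXD

LVSFDXD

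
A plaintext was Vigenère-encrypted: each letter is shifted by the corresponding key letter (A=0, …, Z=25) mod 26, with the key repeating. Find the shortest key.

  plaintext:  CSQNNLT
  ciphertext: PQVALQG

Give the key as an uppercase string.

  i= 0: P-C = 13 → N
  i= 1: Q-S = 24 → Y
  i= 2: V-Q =  5 → F
  i= 3: A-N = 13 → N
  i= 4: L-N = 24 → Y
  i= 5: Q-L =  5 → F
  i= 6: G-T = 13 → N
  shifts repeat with period 3: NYF

NYF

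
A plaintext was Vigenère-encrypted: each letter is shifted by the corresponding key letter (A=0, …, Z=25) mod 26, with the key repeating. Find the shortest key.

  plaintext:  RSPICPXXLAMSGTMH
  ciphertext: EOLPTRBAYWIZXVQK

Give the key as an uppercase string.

  i= 0: E-R = 13 → N
  i= 1: O-S = 22 → W
  i= 2: L-P = 22 → W
  i= 3: P-I =  7 → H
  i= 4: T-C = 17 → R
  i= 5: R-P =  2 → C
  i= 6: B-X =  4 → E
  i= 7: A-X =  3 → D
  i= 8: Y-L = 13 → N
  i= 9: W-A = 22 → W
  i=10: I-M = 22 → W
  i=11: Z-S =  7 → H
  i=12: X-G = 17 → R
  i=13: V-T =  2 → C
  i=14: Q-M =  4 → E
  i=15: K-H =  3 → D
  shifts repeat with period 8: NWWHRCED

NWWHRCED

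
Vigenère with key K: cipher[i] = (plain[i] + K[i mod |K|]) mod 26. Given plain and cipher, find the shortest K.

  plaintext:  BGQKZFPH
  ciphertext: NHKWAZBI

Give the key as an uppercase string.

  i= 0: N-B = 12 → M
  i= 1: H-G =  1 → B
  i= 2: K-Q = 20 → U
  i= 3: W-K = 12 → M
  i= 4: A-Z =  1 → B
  i= 5: Z-F = 20 → U
  i= 6: B-P = 12 → M
  i= 7: I-H =  1 → B
  shifts repeat with period 3: MBU

MBU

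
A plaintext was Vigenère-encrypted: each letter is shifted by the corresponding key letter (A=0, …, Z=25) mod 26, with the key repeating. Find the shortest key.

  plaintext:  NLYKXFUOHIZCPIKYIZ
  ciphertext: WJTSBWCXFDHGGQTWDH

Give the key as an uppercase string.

JYVIERI

  i= 0: W-N =  9 → J
  i= 1: J-L = 24 → Y
  i= 2: T-Y = 21 → V
  i= 3: S-K =  8 → I
  i= 4: B-X =  4 → E
  i= 5: W-F = 17 → R
  i= 6: C-U =  8 → I
  i= 7: X-O =  9 → J
  i= 8: F-H = 24 → Y
  i= 9: D-I = 21 → V
  i=10: H-Z =  8 → I
  i=11: G-C =  4 → E
  i=12: G-P = 17 → R
  i=13: Q-I =  8 → I
  i=14: T-K =  9 → J
  i=15: W-Y = 24 → Y
  i=16: D-I = 21 → V
  i=17: H-Z =  8 → I
  shifts repeat with period 7: JYVIERI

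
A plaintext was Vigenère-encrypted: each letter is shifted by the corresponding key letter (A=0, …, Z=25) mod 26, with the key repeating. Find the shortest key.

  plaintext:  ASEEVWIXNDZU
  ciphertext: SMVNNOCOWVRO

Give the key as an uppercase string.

SURJS

  i= 0: S-A = 18 → S
  i= 1: M-S = 20 → U
  i= 2: V-E = 17 → R
  i= 3: N-E =  9 → J
  i= 4: N-V = 18 → S
  i= 5: O-W = 18 → S
  i= 6: C-I = 20 → U
  i= 7: O-X = 17 → R
  i= 8: W-N =  9 → J
  i= 9: V-D = 18 → S
  i=10: R-Z = 18 → S
  i=11: O-U = 20 → U
  shifts repeat with period 5: SURJS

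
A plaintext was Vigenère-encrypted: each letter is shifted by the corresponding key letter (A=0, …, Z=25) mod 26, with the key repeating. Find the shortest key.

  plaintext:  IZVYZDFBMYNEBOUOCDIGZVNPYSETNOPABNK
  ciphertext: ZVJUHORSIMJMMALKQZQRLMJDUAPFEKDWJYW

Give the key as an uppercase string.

  i= 0: Z-I = 17 → R
  i= 1: V-Z = 22 → W
  i= 2: J-V = 14 → O
  i= 3: U-Y = 22 → W
  i= 4: H-Z =  8 → I
  i= 5: O-D = 11 → L
  i= 6: R-F = 12 → M
  i= 7: S-B = 17 → R
  i= 8: I-M = 22 → W
  i= 9: M-Y = 14 → O
  i=10: J-N = 22 → W
  i=11: M-E =  8 → I
  i=12: M-B = 11 → L
  i=13: A-O = 12 → M
  i=14: L-U = 17 → R
  i=15: K-O = 22 → W
  i=16: Q-C = 14 → O
  i=17: Z-D = 22 → W
  i=18: Q-I =  8 → I
  i=19: R-G = 11 → L
  i=20: L-Z = 12 → M
  i=21: M-V = 17 → R
  i=22: J-N = 22 → W
  i=23: D-P = 14 → O
  i=24: U-Y = 22 → W
  i=25: A-S =  8 → I
  i=26: P-E = 11 → L
  i=27: F-T = 12 → M
  i=28: E-N = 17 → R
  i=29: K-O = 22 → W
  i=30: D-P = 14 → O
  i=31: W-A = 22 → W
  i=32: J-B =  8 → I
  i=33: Y-N = 11 → L
  i=34: W-K = 12 → M
  shifts repeat with period 7: RWOWILM

RWOWILM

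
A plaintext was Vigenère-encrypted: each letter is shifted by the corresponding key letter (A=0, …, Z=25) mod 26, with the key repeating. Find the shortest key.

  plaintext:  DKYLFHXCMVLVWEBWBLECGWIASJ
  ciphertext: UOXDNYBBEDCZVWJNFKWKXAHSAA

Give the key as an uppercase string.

REZSI

  i= 0: U-D = 17 → R
  i= 1: O-K =  4 → E
  i= 2: X-Y = 25 → Z
  i= 3: D-L = 18 → S
  i= 4: N-F =  8 → I
  i= 5: Y-H = 17 → R
  i= 6: B-X =  4 → E
  i= 7: B-C = 25 → Z
  i= 8: E-M = 18 → S
  i= 9: D-V =  8 → I
  i=10: C-L = 17 → R
  i=11: Z-V =  4 → E
  i=12: V-W = 25 → Z
  i=13: W-E = 18 → S
  i=14: J-B =  8 → I
  i=15: N-W = 17 → R
  i=16: F-B =  4 → E
  i=17: K-L = 25 → Z
  i=18: W-E = 18 → S
  i=19: K-C =  8 → I
  i=20: X-G = 17 → R
  i=21: A-W =  4 → E
  i=22: H-I = 25 → Z
  i=23: S-A = 18 → S
  i=24: A-S =  8 → I
  i=25: A-J = 17 → R
  shifts repeat with period 5: REZSI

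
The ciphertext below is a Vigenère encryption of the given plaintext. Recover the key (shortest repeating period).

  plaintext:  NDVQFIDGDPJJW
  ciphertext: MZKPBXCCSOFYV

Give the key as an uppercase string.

ZWP

  i= 0: M-N = 25 → Z
  i= 1: Z-D = 22 → W
  i= 2: K-V = 15 → P
  i= 3: P-Q = 25 → Z
  i= 4: B-F = 22 → W
  i= 5: X-I = 15 → P
  i= 6: C-D = 25 → Z
  i= 7: C-G = 22 → W
  i= 8: S-D = 15 → P
  i= 9: O-P = 25 → Z
  i=10: F-J = 22 → W
  i=11: Y-J = 15 → P
  i=12: V-W = 25 → Z
  shifts repeat with period 3: ZWP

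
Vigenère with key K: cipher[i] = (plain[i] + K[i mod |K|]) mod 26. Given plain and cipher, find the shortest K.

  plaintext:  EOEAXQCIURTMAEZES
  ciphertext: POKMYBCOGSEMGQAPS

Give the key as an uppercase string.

  i= 0: P-E = 11 → L
  i= 1: O-O =  0 → A
  i= 2: K-E =  6 → G
  i= 3: M-A = 12 → M
  i= 4: Y-X =  1 → B
  i= 5: B-Q = 11 → L
  i= 6: C-C =  0 → A
  i= 7: O-I =  6 → G
  i= 8: G-U = 12 → M
  i= 9: S-R =  1 → B
  i=10: E-T = 11 → L
  i=11: M-M =  0 → A
  i=12: G-A =  6 → G
  i=13: Q-E = 12 → M
  i=14: A-Z =  1 → B
  i=15: P-E = 11 → L
  i=16: S-S =  0 → A
  shifts repeat with period 5: LAGMB

LAGMB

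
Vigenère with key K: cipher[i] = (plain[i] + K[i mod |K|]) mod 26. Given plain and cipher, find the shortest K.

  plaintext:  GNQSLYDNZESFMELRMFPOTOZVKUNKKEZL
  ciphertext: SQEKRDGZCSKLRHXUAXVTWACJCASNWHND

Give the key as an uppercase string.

  i= 0: S-G = 12 → M
  i= 1: Q-N =  3 → D
  i= 2: E-Q = 14 → O
  i= 3: K-S = 18 → S
  i= 4: R-L =  6 → G
  i= 5: D-Y =  5 → F
  i= 6: G-D =  3 → D
  i= 7: Z-N = 12 → M
  i= 8: C-Z =  3 → D
  i= 9: S-E = 14 → O
  i=10: K-S = 18 → S
  i=11: L-F =  6 → G
  i=12: R-M =  5 → F
  i=13: H-E =  3 → D
  i=14: X-L = 12 → M
  i=15: U-R =  3 → D
  i=16: A-M = 14 → O
  i=17: X-F = 18 → S
  i=18: V-P =  6 → G
  i=19: T-O =  5 → F
  i=20: W-T =  3 → D
  i=21: A-O = 12 → M
  i=22: C-Z =  3 → D
  i=23: J-V = 14 → O
  i=24: C-K = 18 → S
  i=25: A-U =  6 → G
  i=26: S-N =  5 → F
  i=27: N-K =  3 → D
  i=28: W-K = 12 → M
  i=29: H-E =  3 → D
  i=30: N-Z = 14 → O
  i=31: D-L = 18 → S
  shifts repeat with period 7: MDOSGFD

MDOSGFD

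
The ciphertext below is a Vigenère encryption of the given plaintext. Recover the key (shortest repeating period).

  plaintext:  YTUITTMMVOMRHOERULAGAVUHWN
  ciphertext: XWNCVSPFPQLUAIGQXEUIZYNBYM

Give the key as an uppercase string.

  i= 0: X-Y = 25 → Z
  i= 1: W-T =  3 → D
  i= 2: N-U = 19 → T
  i= 3: C-I = 20 → U
  i= 4: V-T =  2 → C
  i= 5: S-T = 25 → Z
  i= 6: P-M =  3 → D
  i= 7: F-M = 19 → T
  i= 8: P-V = 20 → U
  i= 9: Q-O =  2 → C
  i=10: L-M = 25 → Z
  i=11: U-R =  3 → D
  i=12: A-H = 19 → T
  i=13: I-O = 20 → U
  i=14: G-E =  2 → C
  i=15: Q-R = 25 → Z
  i=16: X-U =  3 → D
  i=17: E-L = 19 → T
  i=18: U-A = 20 → U
  i=19: I-G =  2 → C
  i=20: Z-A = 25 → Z
  i=21: Y-V =  3 → D
  i=22: N-U = 19 → T
  i=23: B-H = 20 → U
  i=24: Y-W =  2 → C
  i=25: M-N = 25 → Z
  shifts repeat with period 5: ZDTUC

ZDTUC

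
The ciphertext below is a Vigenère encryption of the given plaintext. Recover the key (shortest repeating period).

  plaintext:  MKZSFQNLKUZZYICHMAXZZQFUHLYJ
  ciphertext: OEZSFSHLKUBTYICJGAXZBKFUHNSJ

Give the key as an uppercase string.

  i= 0: O-M =  2 → C
  i= 1: E-K = 20 → U
  i= 2: Z-Z =  0 → A
  i= 3: S-S =  0 → A
  i= 4: F-F =  0 → A
  i= 5: S-Q =  2 → C
  i= 6: H-N = 20 → U
  i= 7: L-L =  0 → A
  i= 8: K-K =  0 → A
  i= 9: U-U =  0 → A
  i=10: B-Z =  2 → C
  i=11: T-Z = 20 → U
  i=12: Y-Y =  0 → A
  i=13: I-I =  0 → A
  i=14: C-C =  0 → A
  i=15: J-H =  2 → C
  i=16: G-M = 20 → U
  i=17: A-A =  0 → A
  i=18: X-X =  0 → A
  i=19: Z-Z =  0 → A
  i=20: B-Z =  2 → C
  i=21: K-Q = 20 → U
  i=22: F-F =  0 → A
  i=23: U-U =  0 → A
  i=24: H-H =  0 → A
  i=25: N-L =  2 → C
  i=26: S-Y = 20 → U
  i=27: J-J =  0 → A
  shifts repeat with period 5: CUAAA

CUAAA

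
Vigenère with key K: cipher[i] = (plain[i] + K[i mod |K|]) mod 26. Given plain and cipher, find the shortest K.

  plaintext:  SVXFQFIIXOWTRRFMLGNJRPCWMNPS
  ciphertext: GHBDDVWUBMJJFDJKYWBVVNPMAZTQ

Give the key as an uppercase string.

  i= 0: G-S = 14 → O
  i= 1: H-V = 12 → M
  i= 2: B-X =  4 → E
  i= 3: D-F = 24 → Y
  i= 4: D-Q = 13 → N
  i= 5: V-F = 16 → Q
  i= 6: W-I = 14 → O
  i= 7: U-I = 12 → M
  i= 8: B-X =  4 → E
  i= 9: M-O = 24 → Y
  i=10: J-W = 13 → N
  i=11: J-T = 16 → Q
  i=12: F-R = 14 → O
  i=13: D-R = 12 → M
  i=14: J-F =  4 → E
  i=15: K-M = 24 → Y
  i=16: Y-L = 13 → N
  i=17: W-G = 16 → Q
  i=18: B-N = 14 → O
  i=19: V-J = 12 → M
  i=20: V-R =  4 → E
  i=21: N-P = 24 → Y
  i=22: P-C = 13 → N
  i=23: M-W = 16 → Q
  i=24: A-M = 14 → O
  i=25: Z-N = 12 → M
  i=26: T-P =  4 → E
  i=27: Q-S = 24 → Y
  shifts repeat with period 6: OMEYNQ

OMEYNQ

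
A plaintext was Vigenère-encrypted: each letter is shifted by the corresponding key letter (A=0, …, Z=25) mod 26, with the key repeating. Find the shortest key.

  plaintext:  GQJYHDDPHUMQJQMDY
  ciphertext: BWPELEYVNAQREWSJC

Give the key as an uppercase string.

VGGGEB

  i= 0: B-G = 21 → V
  i= 1: W-Q =  6 → G
  i= 2: P-J =  6 → G
  i= 3: E-Y =  6 → G
  i= 4: L-H =  4 → E
  i= 5: E-D =  1 → B
  i= 6: Y-D = 21 → V
  i= 7: V-P =  6 → G
  i= 8: N-H =  6 → G
  i= 9: A-U =  6 → G
  i=10: Q-M =  4 → E
  i=11: R-Q =  1 → B
  i=12: E-J = 21 → V
  i=13: W-Q =  6 → G
  i=14: S-M =  6 → G
  i=15: J-D =  6 → G
  i=16: C-Y =  4 → E
  shifts repeat with period 6: VGGGEB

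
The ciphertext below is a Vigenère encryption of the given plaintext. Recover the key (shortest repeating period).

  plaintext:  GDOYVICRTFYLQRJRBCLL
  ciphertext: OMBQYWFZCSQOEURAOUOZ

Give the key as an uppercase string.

IJNSDOD

  i= 0: O-G =  8 → I
  i= 1: M-D =  9 → J
  i= 2: B-O = 13 → N
  i= 3: Q-Y = 18 → S
  i= 4: Y-V =  3 → D
  i= 5: W-I = 14 → O
  i= 6: F-C =  3 → D
  i= 7: Z-R =  8 → I
  i= 8: C-T =  9 → J
  i= 9: S-F = 13 → N
  i=10: Q-Y = 18 → S
  i=11: O-L =  3 → D
  i=12: E-Q = 14 → O
  i=13: U-R =  3 → D
  i=14: R-J =  8 → I
  i=15: A-R =  9 → J
  i=16: O-B = 13 → N
  i=17: U-C = 18 → S
  i=18: O-L =  3 → D
  i=19: Z-L = 14 → O
  shifts repeat with period 7: IJNSDOD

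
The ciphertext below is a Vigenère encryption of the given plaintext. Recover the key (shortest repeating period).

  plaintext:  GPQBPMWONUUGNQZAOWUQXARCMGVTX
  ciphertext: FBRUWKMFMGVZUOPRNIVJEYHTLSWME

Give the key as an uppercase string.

ZMBTHYQR

  i= 0: F-G = 25 → Z
  i= 1: B-P = 12 → M
  i= 2: R-Q =  1 → B
  i= 3: U-B = 19 → T
  i= 4: W-P =  7 → H
  i= 5: K-M = 24 → Y
  i= 6: M-W = 16 → Q
  i= 7: F-O = 17 → R
  i= 8: M-N = 25 → Z
  i= 9: G-U = 12 → M
  i=10: V-U =  1 → B
  i=11: Z-G = 19 → T
  i=12: U-N =  7 → H
  i=13: O-Q = 24 → Y
  i=14: P-Z = 16 → Q
  i=15: R-A = 17 → R
  i=16: N-O = 25 → Z
  i=17: I-W = 12 → M
  i=18: V-U =  1 → B
  i=19: J-Q = 19 → T
  i=20: E-X =  7 → H
  i=21: Y-A = 24 → Y
  i=22: H-R = 16 → Q
  i=23: T-C = 17 → R
  i=24: L-M = 25 → Z
  i=25: S-G = 12 → M
  i=26: W-V =  1 → B
  i=27: M-T = 19 → T
  i=28: E-X =  7 → H
  shifts repeat with period 8: ZMBTHYQR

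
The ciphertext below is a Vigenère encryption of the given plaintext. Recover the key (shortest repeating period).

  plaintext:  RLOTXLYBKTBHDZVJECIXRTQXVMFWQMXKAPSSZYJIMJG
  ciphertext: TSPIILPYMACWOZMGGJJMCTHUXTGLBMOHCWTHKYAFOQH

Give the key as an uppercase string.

CHBPLARX

  i= 0: T-R =  2 → C
  i= 1: S-L =  7 → H
  i= 2: P-O =  1 → B
  i= 3: I-T = 15 → P
  i= 4: I-X = 11 → L
  i= 5: L-L =  0 → A
  i= 6: P-Y = 17 → R
  i= 7: Y-B = 23 → X
  i= 8: M-K =  2 → C
  i= 9: A-T =  7 → H
  i=10: C-B =  1 → B
  i=11: W-H = 15 → P
  i=12: O-D = 11 → L
  i=13: Z-Z =  0 → A
  i=14: M-V = 17 → R
  i=15: G-J = 23 → X
  i=16: G-E =  2 → C
  i=17: J-C =  7 → H
  i=18: J-I =  1 → B
  i=19: M-X = 15 → P
  i=20: C-R = 11 → L
  i=21: T-T =  0 → A
  i=22: H-Q = 17 → R
  i=23: U-X = 23 → X
  i=24: X-V =  2 → C
  i=25: T-M =  7 → H
  i=26: G-F =  1 → B
  i=27: L-W = 15 → P
  i=28: B-Q = 11 → L
  i=29: M-M =  0 → A
  i=30: O-X = 17 → R
  i=31: H-K = 23 → X
  i=32: C-A =  2 → C
  i=33: W-P =  7 → H
  i=34: T-S =  1 → B
  i=35: H-S = 15 → P
  i=36: K-Z = 11 → L
  i=37: Y-Y =  0 → A
  i=38: A-J = 17 → R
  i=39: F-I = 23 → X
  i=40: O-M =  2 → C
  i=41: Q-J =  7 → H
  i=42: H-G =  1 → B
  shifts repeat with period 8: CHBPLARX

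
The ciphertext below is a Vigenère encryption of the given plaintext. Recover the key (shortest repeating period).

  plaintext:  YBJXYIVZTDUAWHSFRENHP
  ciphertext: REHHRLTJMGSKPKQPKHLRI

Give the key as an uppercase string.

  i= 0: R-Y = 19 → T
  i= 1: E-B =  3 → D
  i= 2: H-J = 24 → Y
  i= 3: H-X = 10 → K
  i= 4: R-Y = 19 → T
  i= 5: L-I =  3 → D
  i= 6: T-V = 24 → Y
  i= 7: J-Z = 10 → K
  i= 8: M-T = 19 → T
  i= 9: G-D =  3 → D
  i=10: S-U = 24 → Y
  i=11: K-A = 10 → K
  i=12: P-W = 19 → T
  i=13: K-H =  3 → D
  i=14: Q-S = 24 → Y
  i=15: P-F = 10 → K
  i=16: K-R = 19 → T
  i=17: H-E =  3 → D
  i=18: L-N = 24 → Y
  i=19: R-H = 10 → K
  i=20: I-P = 19 → T
  shifts repeat with period 4: TDYK

TDYK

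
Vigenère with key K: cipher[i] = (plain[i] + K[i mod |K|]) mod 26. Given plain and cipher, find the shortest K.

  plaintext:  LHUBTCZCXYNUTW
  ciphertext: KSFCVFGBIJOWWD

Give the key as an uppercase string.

ZLLBCDH

  i= 0: K-L = 25 → Z
  i= 1: S-H = 11 → L
  i= 2: F-U = 11 → L
  i= 3: C-B =  1 → B
  i= 4: V-T =  2 → C
  i= 5: F-C =  3 → D
  i= 6: G-Z =  7 → H
  i= 7: B-C = 25 → Z
  i= 8: I-X = 11 → L
  i= 9: J-Y = 11 → L
  i=10: O-N =  1 → B
  i=11: W-U =  2 → C
  i=12: W-T =  3 → D
  i=13: D-W =  7 → H
  shifts repeat with period 7: ZLLBCDH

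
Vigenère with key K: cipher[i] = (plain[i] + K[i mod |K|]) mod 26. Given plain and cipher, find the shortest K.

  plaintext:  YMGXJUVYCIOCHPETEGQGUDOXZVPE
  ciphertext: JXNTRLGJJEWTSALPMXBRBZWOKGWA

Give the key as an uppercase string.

LLHWIR

  i= 0: J-Y = 11 → L
  i= 1: X-M = 11 → L
  i= 2: N-G =  7 → H
  i= 3: T-X = 22 → W
  i= 4: R-J =  8 → I
  i= 5: L-U = 17 → R
  i= 6: G-V = 11 → L
  i= 7: J-Y = 11 → L
  i= 8: J-C =  7 → H
  i= 9: E-I = 22 → W
  i=10: W-O =  8 → I
  i=11: T-C = 17 → R
  i=12: S-H = 11 → L
  i=13: A-P = 11 → L
  i=14: L-E =  7 → H
  i=15: P-T = 22 → W
  i=16: M-E =  8 → I
  i=17: X-G = 17 → R
  i=18: B-Q = 11 → L
  i=19: R-G = 11 → L
  i=20: B-U =  7 → H
  i=21: Z-D = 22 → W
  i=22: W-O =  8 → I
  i=23: O-X = 17 → R
  i=24: K-Z = 11 → L
  i=25: G-V = 11 → L
  i=26: W-P =  7 → H
  i=27: A-E = 22 → W
  shifts repeat with period 6: LLHWIR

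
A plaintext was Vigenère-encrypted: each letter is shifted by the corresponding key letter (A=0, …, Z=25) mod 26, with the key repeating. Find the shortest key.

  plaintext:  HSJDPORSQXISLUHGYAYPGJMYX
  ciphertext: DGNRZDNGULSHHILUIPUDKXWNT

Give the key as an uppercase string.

  i= 0: D-H = 22 → W
  i= 1: G-S = 14 → O
  i= 2: N-J =  4 → E
  i= 3: R-D = 14 → O
  i= 4: Z-P = 10 → K
  i= 5: D-O = 15 → P
  i= 6: N-R = 22 → W
  i= 7: G-S = 14 → O
  i= 8: U-Q =  4 → E
  i= 9: L-X = 14 → O
  i=10: S-I = 10 → K
  i=11: H-S = 15 → P
  i=12: H-L = 22 → W
  i=13: I-U = 14 → O
  i=14: L-H =  4 → E
  i=15: U-G = 14 → O
  i=16: I-Y = 10 → K
  i=17: P-A = 15 → P
  i=18: U-Y = 22 → W
  i=19: D-P = 14 → O
  i=20: K-G =  4 → E
  i=21: X-J = 14 → O
  i=22: W-M = 10 → K
  i=23: N-Y = 15 → P
  i=24: T-X = 22 → W
  shifts repeat with period 6: WOEOKP

WOEOKP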